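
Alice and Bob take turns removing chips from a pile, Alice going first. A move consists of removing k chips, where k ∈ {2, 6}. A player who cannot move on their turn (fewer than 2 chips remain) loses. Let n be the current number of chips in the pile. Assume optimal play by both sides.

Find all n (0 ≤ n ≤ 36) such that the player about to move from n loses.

Compute win/loss labels from the base case upward. A position with no move is L. Any other position is W if it can reach an L in one move, else L.
n=0: no move → L
n=1: no move → L
n=2: reaches L-position 0 → W
n=3: reaches L-position 1 → W
n=4: only reaches 2(W), which is W → L
n=5: only reaches 3(W), which is W → L
n=6: reaches L-position 4 → W
n=7: reaches L-position 5 → W
n=8: only reaches 6(W), 2(W), all W → L
n=9: only reaches 7(W), 3(W), all W → L
n=10: reaches L-position 8 → W
n=11: reaches L-position 9 → W
n=12: only reaches 10(W), 6(W), all W → L
n=13: only reaches 11(W), 7(W), all W → L
n=14: reaches L-position 12 → W
n=15: reaches L-position 13 → W
n=16: only reaches 14(W), 10(W), all W → L
n=17: only reaches 15(W), 11(W), all W → L
n=18: reaches L-position 16 → W
n=19: reaches L-position 17 → W
n=20: only reaches 18(W), 14(W), all W → L
n=21: only reaches 19(W), 15(W), all W → L
n=22: reaches L-position 20 → W
n=23: reaches L-position 21 → W
n=24: only reaches 22(W), 18(W), all W → L
n=25: only reaches 23(W), 19(W), all W → L
n=26: reaches L-position 24 → W
n=27: reaches L-position 25 → W
n=28: only reaches 26(W), 22(W), all W → L
n=29: only reaches 27(W), 23(W), all W → L
n=30: reaches L-position 28 → W
n=31: reaches L-position 29 → W
n=32: only reaches 30(W), 26(W), all W → L
n=33: only reaches 31(W), 27(W), all W → L
n=34: reaches L-position 32 → W
n=35: reaches L-position 33 → W
n=36: only reaches 34(W), 30(W), all W → L
The losing starting values of n are exactly the entries labelled L in this table (19 of them).

0, 1, 4, 5, 8, 9, 12, 13, 16, 17, 20, 21, 24, 25, 28, 29, 32, 33, 36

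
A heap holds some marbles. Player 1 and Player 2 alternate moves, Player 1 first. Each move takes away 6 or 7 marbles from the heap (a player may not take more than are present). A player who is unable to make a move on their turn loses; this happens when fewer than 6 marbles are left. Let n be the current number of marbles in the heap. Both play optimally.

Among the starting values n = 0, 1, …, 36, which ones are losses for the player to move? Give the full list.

Label each position W (a win for the player to move) or L (a loss). A position with no legal move is L; any other position is W exactly when some move reaches an L, and L when every move reaches a W.
n=0: no move → L
n=1: no move → L
n=2: no move → L
n=3: no move → L
n=4: no move → L
n=5: no move → L
n=6: W (go to 0, an L position)
n=7: W (go to 1, an L position)
n=8: W (go to 2, an L position)
n=9: W (go to 3, an L position)
n=10: W (go to 4, an L position)
n=11: W (go to 5, an L position)
n=12: W (go to 5, an L position)
n=13: L (options 7(W), 6(W) are all W)
n=14: L (options 8(W), 7(W) are all W)
n=15: L (options 9(W), 8(W) are all W)
n=16: L (options 10(W), 9(W) are all W)
n=17: L (options 11(W), 10(W) are all W)
n=18: L (options 12(W), 11(W) are all W)
n=19: W (go to 13, an L position)
n=20: W (go to 14, an L position)
n=21: W (go to 15, an L position)
n=22: W (go to 16, an L position)
n=23: W (go to 17, an L position)
n=24: W (go to 18, an L position)
n=25: W (go to 18, an L position)
n=26: L (options 20(W), 19(W) are all W)
n=27: L (options 21(W), 20(W) are all W)
n=28: L (options 22(W), 21(W) are all W)
n=29: L (options 23(W), 22(W) are all W)
n=30: L (options 24(W), 23(W) are all W)
n=31: L (options 25(W), 24(W) are all W)
n=32: W (go to 26, an L position)
n=33: W (go to 27, an L position)
n=34: W (go to 28, an L position)
n=35: W (go to 29, an L position)
n=36: W (go to 30, an L position)
Reading off the rows marked L gives the requested list; there are 18 such values of n.

0, 1, 2, 3, 4, 5, 13, 14, 15, 16, 17, 18, 26, 27, 28, 29, 30, 31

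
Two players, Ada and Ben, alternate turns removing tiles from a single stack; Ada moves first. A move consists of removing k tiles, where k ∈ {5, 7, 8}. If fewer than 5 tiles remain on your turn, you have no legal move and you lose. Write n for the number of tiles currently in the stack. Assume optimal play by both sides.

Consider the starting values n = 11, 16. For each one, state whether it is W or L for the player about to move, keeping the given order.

11: W, 16: L

Positions with no move are L. A position that does have a move is losing for the player to move precisely when every available move leads to a winning position for the opponent. Fill in the labels:
n=0: no move → L
n=1: no move → L
n=2: no move → L
n=3: no move → L
n=4: no move → L
n=5: W (go to 0, an L position)
n=6: W (go to 1, an L position)
n=7: W (go to 2, an L position)
n=8: W (go to 3, an L position)
n=9: W (go to 4, an L position)
n=10: W (go to 3, an L position)
n=11: W (go to 4, an L position)
n=12: W (go to 4, an L position)
n=13: L (options 8(W), 6(W), 5(W) are all W)
n=14: L (options 9(W), 7(W), 6(W) are all W)
n=15: L (options 10(W), 8(W), 7(W) are all W)
n=16: L (options 11(W), 9(W), 8(W) are all W)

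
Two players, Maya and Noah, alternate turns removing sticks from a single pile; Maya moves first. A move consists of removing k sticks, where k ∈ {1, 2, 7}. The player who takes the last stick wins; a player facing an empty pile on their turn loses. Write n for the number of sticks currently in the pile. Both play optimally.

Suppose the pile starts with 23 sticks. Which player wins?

Positions with no move are L. A position that does have a move is losing for the player to move precisely when every available move leads to a winning position for the opponent. Fill in the labels:
n=0: no move → L
n=1: W (go to 0, an L position)
n=2: W (go to 0, an L position)
n=3: L (options 2(W), 1(W) are all W)
n=4: W (go to 3, an L position)
n=5: W (go to 3, an L position)
n=6: L (options 5(W), 4(W) are all W)
n=7: W (go to 6, an L position)
n=8: W (go to 6, an L position)
n=9: L (options 8(W), 7(W), 2(W) are all W)
n=10: W (go to 9, an L position)
n=11: W (go to 9, an L position)
n=12: L (options 11(W), 10(W), 5(W) are all W)
n=13: W (go to 12, an L position)
n=14: W (go to 12, an L position)
n=15: L (options 14(W), 13(W), 8(W) are all W)
n=16: W (go to 15, an L position)
n=17: W (go to 15, an L position)
n=18: L (options 17(W), 16(W), 11(W) are all W)
n=19: W (go to 18, an L position)
n=20: W (go to 18, an L position)
n=21: L (options 20(W), 19(W), 14(W) are all W)
n=22: W (go to 21, an L position)
n=23: W (go to 21, an L position)
From 23 Maya can remove 2, leaving 21, reaching an L position.

Maya wins.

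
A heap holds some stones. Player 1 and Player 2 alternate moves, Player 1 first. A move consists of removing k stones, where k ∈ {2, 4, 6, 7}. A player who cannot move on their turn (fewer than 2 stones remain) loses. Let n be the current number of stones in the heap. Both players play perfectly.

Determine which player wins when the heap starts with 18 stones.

Player 2 wins.

Use the standard recursion: the mover loses at a terminal position; elsewhere, the mover wins exactly when some move hands the opponent an L position.
n=0: no move → L
n=1: no move → L
n=2: W (go to 0, an L position)
n=3: W (go to 1, an L position)
n=4: W (go to 0, an L position)
n=5: W (go to 1, an L position)
n=6: W (go to 0, an L position)
n=7: W (go to 1, an L position)
n=8: W (go to 1, an L position)
n=9: L (options 7(W), 5(W), 3(W), 2(W) are all W)
n=10: L (options 8(W), 6(W), 4(W), 3(W) are all W)
n=11: W (go to 9, an L position)
n=12: W (go to 10, an L position)
n=13: W (go to 9, an L position)
n=14: W (go to 10, an L position)
n=15: W (go to 9, an L position)
n=16: W (go to 10, an L position)
n=17: W (go to 10, an L position)
n=18: L (options 16(W), 14(W), 12(W), 11(W) are all W)
The starting position 18 is L: whatever Player 1 does, the opponent receives a W position.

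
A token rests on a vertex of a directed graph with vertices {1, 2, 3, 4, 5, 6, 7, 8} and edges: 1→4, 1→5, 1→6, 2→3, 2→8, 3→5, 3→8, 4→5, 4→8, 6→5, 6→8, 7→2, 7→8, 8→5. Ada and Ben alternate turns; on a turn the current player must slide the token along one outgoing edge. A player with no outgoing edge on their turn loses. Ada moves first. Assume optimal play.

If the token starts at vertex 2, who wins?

Use the standard recursion: the mover loses at a terminal position; elsewhere, the mover wins exactly when some move hands the opponent an L position.
Every edge goes from a vertex to one that appears earlier in the order 5, 8, 4, 6, 3, 1, 2, 7, so processing vertices in that order labels each vertex after all of its successors.
5: no outgoing edge → L
8: reaches L-position 5 → W
4: reaches L-position 5 → W
6: reaches L-position 5 → W
3: reaches L-position 5 → W
1: reaches L-position 5 → W
2: only reaches 3(W), 8(W), all W → L
7: reaches L-position 2 → W
The starting position 2 is L: whatever Ada does, the opponent receives a W position.

Ben wins.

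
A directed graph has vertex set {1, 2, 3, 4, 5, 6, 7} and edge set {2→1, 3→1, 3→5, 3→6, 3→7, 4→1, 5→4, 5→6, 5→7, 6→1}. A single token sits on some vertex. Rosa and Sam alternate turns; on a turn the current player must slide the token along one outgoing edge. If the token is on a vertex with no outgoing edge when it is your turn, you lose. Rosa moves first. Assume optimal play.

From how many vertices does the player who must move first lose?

Compute win/loss labels from the base case upward. A position with no move is L. Any other position is W if it can reach an L in one move, else L.
Every edge goes from a vertex to one that appears earlier in the order 7, 1, 6, 4, 5, 3, 2, so processing vertices in that order labels each vertex after all of its successors.
7: no outgoing edge → L
1: no outgoing edge → L
6: W (go to 1, an L position)
4: W (go to 1, an L position)
5: W (go to 7, an L position)
3: W (go to 1, an L position)
2: W (go to 1, an L position)
The L vertices are 1, 7; that is 2 in all.

2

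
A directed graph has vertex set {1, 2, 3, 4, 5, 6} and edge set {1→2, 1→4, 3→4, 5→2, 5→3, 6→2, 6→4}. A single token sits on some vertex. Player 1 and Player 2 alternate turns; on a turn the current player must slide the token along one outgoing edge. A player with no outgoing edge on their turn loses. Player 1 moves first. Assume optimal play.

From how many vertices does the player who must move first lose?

2

Positions with no move are L. A position that does have a move is losing for the player to move precisely when every available move leads to a winning position for the opponent. Fill in the labels:
Every edge goes from a vertex to one that appears earlier in the order 2, 4, 6, 3, 5, 1, so processing vertices in that order labels each vertex after all of its successors.
2: no outgoing edge → L
4: no outgoing edge → L
6: →4(L), so W
3: →4(L), so W
5: →2(L), so W
1: →4(L), so W
The L vertices are 2, 4; that is 2 in all.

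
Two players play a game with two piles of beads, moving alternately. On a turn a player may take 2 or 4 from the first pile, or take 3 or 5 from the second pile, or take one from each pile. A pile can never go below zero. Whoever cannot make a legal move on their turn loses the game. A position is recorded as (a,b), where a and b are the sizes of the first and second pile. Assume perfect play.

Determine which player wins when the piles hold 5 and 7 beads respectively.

The first player wins.

Label each position W (a win for the player to move) or L (a loss). A position with no legal move is L; any other position is W exactly when some move reaches an L, and L when every move reaches a W.
No move ever increases a pile, so every position that can arise here has a ≤ 5 and b ≤ 7; it is enough to label the cells with 0 ≤ a ≤ 5 and 0 ≤ b ≤ 7.
Every move lowers a or b (never raises either), so fill the grid row by row in increasing a, and left to right within a row: each cell's successors are then already labelled.
      b=0  b=1  b=2  b=3  b=4  b=5  b=6  b=7
a=0:    L    L    L    W    W    W    W    W
a=1:    L    W    W    W    L    W    L    W
a=2:    W    W    W    L    L    W    W    W
a=3:    W    L    L    L    W    W    W    W
a=4:    W    W    W    W    W    L    L    L
a=5:    W    W    W    W    W    L    W    W
Cells with no legal move (terminal, hence L): (0,0), (0,1), (0,2), (1,0).
The remaining L cells, each justified by listing all of its moves:
(1,4): moves to (1,1)(W), (0,3)(W); every one is W ⇒ L
(1,6): moves to (1,3)(W), (1,1)(W), (0,5)(W); every one is W ⇒ L
(2,3): moves to (0,3)(W), (2,0)(W), (1,2)(W); every one is W ⇒ L
(2,4): moves to (0,4)(W), (2,1)(W), (1,3)(W); every one is W ⇒ L
(3,1): moves to (1,1)(W), (2,0)(W); every one is W ⇒ L
(3,2): moves to (1,2)(W), (2,1)(W); every one is W ⇒ L
(3,3): moves to (1,3)(W), (3,0)(W), (2,2)(W); every one is W ⇒ L
(4,5): moves to (2,5)(W), (0,5)(W), (4,2)(W), (4,0)(W), (3,4)(W); every one is W ⇒ L
(4,6): moves to (2,6)(W), (0,6)(W), (4,3)(W), (4,1)(W), (3,5)(W); every one is W ⇒ L
(4,7): moves to (2,7)(W), (0,7)(W), (4,4)(W), (4,2)(W), (3,6)(W); every one is W ⇒ L
(5,5): moves to (3,5)(W), (1,5)(W), (5,2)(W), (5,0)(W), (4,4)(W); every one is W ⇒ L
Every other cell has at least one move into one of the L cells above, so it is W.
The starting position (5,7) is W: the player to move should move to (4,6), handing over an L position.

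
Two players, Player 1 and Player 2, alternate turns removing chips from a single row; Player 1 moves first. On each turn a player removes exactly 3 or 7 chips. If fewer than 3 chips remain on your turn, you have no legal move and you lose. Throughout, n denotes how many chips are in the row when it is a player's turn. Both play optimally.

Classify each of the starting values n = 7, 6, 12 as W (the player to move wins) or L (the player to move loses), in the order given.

Build the W/L table. Terminal = L. A non-terminal position is W if it has a move to some L; otherwise it is L.
n=0: no move → L
n=1: no move → L
n=2: no move → L
n=3: reaches L-position 0 → W
n=4: reaches L-position 1 → W
n=5: reaches L-position 2 → W
n=6: only reaches 3(W), which is W → L
n=7: reaches L-position 0 → W
n=8: reaches L-position 1 → W
n=9: reaches L-position 6 → W
n=10: only reaches 7(W), 3(W), all W → L
n=11: only reaches 8(W), 4(W), all W → L
n=12: only reaches 9(W), 5(W), all W → L

7: W, 6: L, 12: L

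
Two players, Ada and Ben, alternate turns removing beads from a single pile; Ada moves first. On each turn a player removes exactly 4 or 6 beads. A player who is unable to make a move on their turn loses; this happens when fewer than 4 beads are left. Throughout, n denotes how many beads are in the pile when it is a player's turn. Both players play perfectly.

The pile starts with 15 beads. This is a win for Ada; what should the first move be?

Positions with no move are L. A position that does have a move is losing for the player to move precisely when every available move leads to a winning position for the opponent. Fill in the labels:
n=0: no move → L
n=1: no move → L
n=2: no move → L
n=3: no move → L
n=4: can move to 0, which is L ⇒ W
n=5: can move to 1, which is L ⇒ W
n=6: can move to 2, which is L ⇒ W
n=7: can move to 3, which is L ⇒ W
n=8: can move to 2, which is L ⇒ W
n=9: can move to 3, which is L ⇒ W
n=10: moves to 6(W), 4(W); every one is W ⇒ L
n=11: moves to 7(W), 5(W); every one is W ⇒ L
n=12: moves to 8(W), 6(W); every one is W ⇒ L
n=13: moves to 9(W), 7(W); every one is W ⇒ L
n=14: can move to 10, which is L ⇒ W
n=15: can move to 11, which is L ⇒ W
From 15, the L positions reachable in one move are: 11.

Remove 4, leaving 11.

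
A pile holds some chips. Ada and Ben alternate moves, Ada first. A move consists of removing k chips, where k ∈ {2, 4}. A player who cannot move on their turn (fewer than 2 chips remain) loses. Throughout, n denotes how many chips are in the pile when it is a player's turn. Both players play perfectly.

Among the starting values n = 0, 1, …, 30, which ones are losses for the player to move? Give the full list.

0, 1, 6, 7, 12, 13, 18, 19, 24, 25, 30

Classify positions by backward induction: terminal positions (no move available) are L. From any other position, the mover wins iff some move reaches an L.
n=0: no move → L
n=1: no move → L
n=2: can move to 0, which is L ⇒ W
n=3: can move to 1, which is L ⇒ W
n=4: can move to 0, which is L ⇒ W
n=5: can move to 1, which is L ⇒ W
n=6: moves to 4(W), 2(W); every one is W ⇒ L
n=7: moves to 5(W), 3(W); every one is W ⇒ L
n=8: can move to 6, which is L ⇒ W
n=9: can move to 7, which is L ⇒ W
n=10: can move to 6, which is L ⇒ W
n=11: can move to 7, which is L ⇒ W
n=12: moves to 10(W), 8(W); every one is W ⇒ L
n=13: moves to 11(W), 9(W); every one is W ⇒ L
n=14: can move to 12, which is L ⇒ W
n=15: can move to 13, which is L ⇒ W
n=16: can move to 12, which is L ⇒ W
n=17: can move to 13, which is L ⇒ W
n=18: moves to 16(W), 14(W); every one is W ⇒ L
n=19: moves to 17(W), 15(W); every one is W ⇒ L
n=20: can move to 18, which is L ⇒ W
n=21: can move to 19, which is L ⇒ W
n=22: can move to 18, which is L ⇒ W
n=23: can move to 19, which is L ⇒ W
n=24: moves to 22(W), 20(W); every one is W ⇒ L
n=25: moves to 23(W), 21(W); every one is W ⇒ L
n=26: can move to 24, which is L ⇒ W
n=27: can move to 25, which is L ⇒ W
n=28: can move to 24, which is L ⇒ W
n=29: can move to 25, which is L ⇒ W
n=30: moves to 28(W), 26(W); every one is W ⇒ L
The losing starting values of n are exactly the entries labelled L in this table (11 of them).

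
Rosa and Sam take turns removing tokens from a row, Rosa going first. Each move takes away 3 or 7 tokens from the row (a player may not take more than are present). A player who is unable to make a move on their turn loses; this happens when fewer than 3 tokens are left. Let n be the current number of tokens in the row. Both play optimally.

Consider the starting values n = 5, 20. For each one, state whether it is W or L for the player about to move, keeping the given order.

5: W, 20: L

Classify positions by backward induction: terminal positions (no move available) are L. From any other position, the mover wins iff some move reaches an L.
n=0: no move → L
n=1: no move → L
n=2: no move → L
n=3: reaches L-position 0 → W
n=4: reaches L-position 1 → W
n=5: reaches L-position 2 → W
n=6: only reaches 3(W), which is W → L
n=7: reaches L-position 0 → W
n=8: reaches L-position 1 → W
n=9: reaches L-position 6 → W
n=10: only reaches 7(W), 3(W), all W → L
n=11: only reaches 8(W), 4(W), all W → L
n=12: only reaches 9(W), 5(W), all W → L
n=13: reaches L-position 10 → W
n=14: reaches L-position 11 → W
n=15: reaches L-position 12 → W
n=16: only reaches 13(W), 9(W), all W → L
n=17: reaches L-position 10 → W
n=18: reaches L-position 11 → W
n=19: reaches L-position 16 → W
n=20: only reaches 17(W), 13(W), all W → L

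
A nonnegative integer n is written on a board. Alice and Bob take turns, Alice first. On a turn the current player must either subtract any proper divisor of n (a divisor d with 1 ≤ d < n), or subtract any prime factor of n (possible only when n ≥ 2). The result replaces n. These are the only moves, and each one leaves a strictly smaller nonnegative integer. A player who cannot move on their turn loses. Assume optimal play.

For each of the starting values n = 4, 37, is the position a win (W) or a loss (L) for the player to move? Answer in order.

4: L, 37: W

Build the W/L table. Terminal = L. A non-terminal position is W if it has a move to some L; otherwise it is L.
n=0: no move → L
n=1: no move → L
n=2: can move to 0, which is L ⇒ W
n=3: can move to 0, which is L ⇒ W
n=4: moves to 2(W), 3(W); every one is W ⇒ L
n=5: can move to 0, which is L ⇒ W
n=6: can move to 4, which is L ⇒ W
n=7: can move to 0, which is L ⇒ W
n=8: can move to 4, which is L ⇒ W
n=9: moves to 6(W), 8(W); every one is W ⇒ L
n=10: can move to 9, which is L ⇒ W
n=11: can move to 0, which is L ⇒ W
n=12: can move to 9, which is L ⇒ W
n=13: can move to 0, which is L ⇒ W
n=14: moves to 7(W), 12(W), 13(W); every one is W ⇒ L
n=15: can move to 14, which is L ⇒ W
n=16: can move to 14, which is L ⇒ W
n=17: can move to 0, which is L ⇒ W
n=18: can move to 9, which is L ⇒ W
n=19: can move to 0, which is L ⇒ W
n=20: moves to 10(W), 15(W), 16(W), 18(W), 19(W); every one is W ⇒ L
n=21: can move to 14, which is L ⇒ W
n=22: can move to 20, which is L ⇒ W
n=23: can move to 0, which is L ⇒ W
n=24: can move to 20, which is L ⇒ W
n=25: can move to 20, which is L ⇒ W
n=26: moves to 13(W), 24(W), 25(W); every one is W ⇒ L
n=27: can move to 26, which is L ⇒ W
n=28: can move to 14, which is L ⇒ W
n=29: can move to 0, which is L ⇒ W
n=30: can move to 20, which is L ⇒ W
n=31: can move to 0, which is L ⇒ W
n=32: moves to 16(W), 24(W), 28(W), 30(W), 31(W); every one is W ⇒ L
n=33: can move to 32, which is L ⇒ W
n=34: can move to 32, which is L ⇒ W
n=35: moves to 28(W), 30(W), 34(W); every one is W ⇒ L
n=36: can move to 32, which is L ⇒ W
n=37: can move to 0, which is L ⇒ W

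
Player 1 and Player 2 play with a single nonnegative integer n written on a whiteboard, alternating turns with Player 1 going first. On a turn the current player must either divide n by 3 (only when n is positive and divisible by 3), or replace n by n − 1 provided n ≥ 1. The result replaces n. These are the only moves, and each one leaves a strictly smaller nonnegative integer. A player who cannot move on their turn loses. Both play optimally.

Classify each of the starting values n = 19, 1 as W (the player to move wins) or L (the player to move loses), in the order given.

19: L, 1: W

Label each position W (a win for the player to move) or L (a loss). A position with no legal move is L; any other position is W exactly when some move reaches an L, and L when every move reaches a W.
n=0: no move → L
n=1: reaches L-position 0 → W
n=2: only reaches 1(W), which is W → L
n=3: reaches L-position 2 → W
n=4: only reaches 3(W), which is W → L
n=5: reaches L-position 4 → W
n=6: reaches L-position 2 → W
n=7: only reaches 6(W), which is W → L
n=8: reaches L-position 7 → W
n=9: only reaches 3(W), 8(W), all W → L
n=10: reaches L-position 9 → W
n=11: only reaches 10(W), which is W → L
n=12: reaches L-position 4 → W
n=13: only reaches 12(W), which is W → L
n=14: reaches L-position 13 → W
n=15: only reaches 5(W), 14(W), all W → L
n=16: reaches L-position 15 → W
n=17: only reaches 16(W), which is W → L
n=18: reaches L-position 17 → W
n=19: only reaches 18(W), which is W → L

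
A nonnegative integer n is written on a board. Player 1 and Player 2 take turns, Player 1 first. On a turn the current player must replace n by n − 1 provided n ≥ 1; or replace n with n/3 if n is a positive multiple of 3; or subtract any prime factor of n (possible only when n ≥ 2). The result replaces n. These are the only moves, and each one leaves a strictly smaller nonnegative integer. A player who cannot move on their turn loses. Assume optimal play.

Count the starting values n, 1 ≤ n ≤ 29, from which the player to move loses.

7

Classify positions by backward induction: terminal positions (no move available) are L. From any other position, the mover wins iff some move reaches an L.
n=0: no move → L
n=1: W (go to 0, an L position)
n=2: W (go to 0, an L position)
n=3: W (go to 0, an L position)
n=4: L (options 2(W), 3(W) are all W)
n=5: W (go to 0, an L position)
n=6: W (go to 4, an L position)
n=7: W (go to 0, an L position)
n=8: L (options 6(W), 7(W) are all W)
n=9: W (go to 8, an L position)
n=10: W (go to 8, an L position)
n=11: W (go to 0, an L position)
n=12: W (go to 4, an L position)
n=13: W (go to 0, an L position)
n=14: L (options 7(W), 12(W), 13(W) are all W)
n=15: W (go to 14, an L position)
n=16: W (go to 14, an L position)
n=17: W (go to 0, an L position)
n=18: L (options 6(W), 15(W), 16(W), 17(W) are all W)
n=19: W (go to 0, an L position)
n=20: W (go to 18, an L position)
n=21: W (go to 14, an L position)
n=22: L (options 11(W), 20(W), 21(W) are all W)
n=23: W (go to 0, an L position)
n=24: W (go to 8, an L position)
n=25: L (options 20(W), 24(W) are all W)
n=26: W (go to 25, an L position)
n=27: L (options 9(W), 24(W), 26(W) are all W)
n=28: W (go to 27, an L position)
n=29: W (go to 0, an L position)
L entries with 1 ≤ n ≤ 29 (n=0 is outside the asked range and is not counted): n = 4, 8, 14, 18, 22, 25, 27; that makes 7.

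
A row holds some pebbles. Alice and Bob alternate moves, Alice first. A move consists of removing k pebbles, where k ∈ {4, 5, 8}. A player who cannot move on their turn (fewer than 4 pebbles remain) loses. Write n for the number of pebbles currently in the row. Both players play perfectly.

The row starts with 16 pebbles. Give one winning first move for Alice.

Classify positions by backward induction: terminal positions (no move available) are L. From any other position, the mover wins iff some move reaches an L.
n=0: no move → L
n=1: no move → L
n=2: no move → L
n=3: no move → L
n=4: →0(L), so W
n=5: →1(L), so W
n=6: →2(L), so W
n=7: →3(L), so W
n=8: →3(L), so W
n=9: →1(L), so W
n=10: →2(L), so W
n=11: →3(L), so W
n=12: →8(W), 7(W), 4(W) — all W, so L
n=13: →9(W), 8(W), 5(W) — all W, so L
n=14: →10(W), 9(W), 6(W) — all W, so L
n=15: →11(W), 10(W), 7(W) — all W, so L
n=16: →12(L), so W
From 16, the L positions reachable in one move are: 12.

Remove 4, leaving 12.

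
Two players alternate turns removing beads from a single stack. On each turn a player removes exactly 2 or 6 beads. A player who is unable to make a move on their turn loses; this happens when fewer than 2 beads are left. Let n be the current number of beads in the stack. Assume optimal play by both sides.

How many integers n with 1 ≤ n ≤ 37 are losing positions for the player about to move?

19

Build the W/L table. Terminal = L. A non-terminal position is W if it has a move to some L; otherwise it is L.
n=0: no move → L
n=1: no move → L
n=2: can move to 0, which is L ⇒ W
n=3: can move to 1, which is L ⇒ W
n=4: the only move is to 2(W), a W ⇒ L
n=5: the only move is to 3(W), a W ⇒ L
n=6: can move to 4, which is L ⇒ W
n=7: can move to 5, which is L ⇒ W
n=8: moves to 6(W), 2(W); every one is W ⇒ L
n=9: moves to 7(W), 3(W); every one is W ⇒ L
n=10: can move to 8, which is L ⇒ W
n=11: can move to 9, which is L ⇒ W
n=12: moves to 10(W), 6(W); every one is W ⇒ L
n=13: moves to 11(W), 7(W); every one is W ⇒ L
n=14: can move to 12, which is L ⇒ W
n=15: can move to 13, which is L ⇒ W
n=16: moves to 14(W), 10(W); every one is W ⇒ L
n=17: moves to 15(W), 11(W); every one is W ⇒ L
n=18: can move to 16, which is L ⇒ W
n=19: can move to 17, which is L ⇒ W
n=20: moves to 18(W), 14(W); every one is W ⇒ L
n=21: moves to 19(W), 15(W); every one is W ⇒ L
n=22: can move to 20, which is L ⇒ W
n=23: can move to 21, which is L ⇒ W
n=24: moves to 22(W), 18(W); every one is W ⇒ L
n=25: moves to 23(W), 19(W); every one is W ⇒ L
n=26: can move to 24, which is L ⇒ W
n=27: can move to 25, which is L ⇒ W
n=28: moves to 26(W), 22(W); every one is W ⇒ L
n=29: moves to 27(W), 23(W); every one is W ⇒ L
n=30: can move to 28, which is L ⇒ W
n=31: can move to 29, which is L ⇒ W
n=32: moves to 30(W), 26(W); every one is W ⇒ L
n=33: moves to 31(W), 27(W); every one is W ⇒ L
n=34: can move to 32, which is L ⇒ W
n=35: can move to 33, which is L ⇒ W
n=36: moves to 34(W), 30(W); every one is W ⇒ L
n=37: moves to 35(W), 31(W); every one is W ⇒ L
L entries with 1 ≤ n ≤ 37 (n=0 is outside the asked range and is not counted): n = 1, 4, 5, 8, 9, 12, 13, 16, 17, 20, 21, 24, 25, 28, 29, 32, 33, 36, 37; that makes 19.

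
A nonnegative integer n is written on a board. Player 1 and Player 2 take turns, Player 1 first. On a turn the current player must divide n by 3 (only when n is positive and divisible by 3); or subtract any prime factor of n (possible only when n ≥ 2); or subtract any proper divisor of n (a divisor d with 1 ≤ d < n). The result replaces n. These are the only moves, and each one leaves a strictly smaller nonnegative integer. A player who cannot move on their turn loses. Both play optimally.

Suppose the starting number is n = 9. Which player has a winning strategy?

Player 2 wins.

Build the W/L table. Terminal = L. A non-terminal position is W if it has a move to some L; otherwise it is L.
n=0: no move → L
n=1: no move → L
n=2: →0(L), so W
n=3: →0(L), so W
n=4: →2(W), 3(W) — all W, so L
n=5: →0(L), so W
n=6: →4(L), so W
n=7: →0(L), so W
n=8: →4(L), so W
n=9: →3(W), 6(W), 8(W) — all W, so L
Every move from 9 reaches a W position, so the mover loses.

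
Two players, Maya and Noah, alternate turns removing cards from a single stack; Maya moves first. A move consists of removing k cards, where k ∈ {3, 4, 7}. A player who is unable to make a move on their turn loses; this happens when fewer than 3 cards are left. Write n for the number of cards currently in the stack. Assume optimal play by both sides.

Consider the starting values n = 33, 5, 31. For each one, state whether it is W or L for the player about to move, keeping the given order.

Positions with no move are L. A position that does have a move is losing for the player to move precisely when every available move leads to a winning position for the opponent. Fill in the labels:
n=0: no move → L
n=1: no move → L
n=2: no move → L
n=3: W (go to 0, an L position)
n=4: W (go to 1, an L position)
n=5: W (go to 2, an L position)
n=6: W (go to 2, an L position)
n=7: W (go to 0, an L position)
n=8: W (go to 1, an L position)
n=9: W (go to 2, an L position)
n=10: L (options 7(W), 6(W), 3(W) are all W)
n=11: L (options 8(W), 7(W), 4(W) are all W)
n=12: L (options 9(W), 8(W), 5(W) are all W)
n=13: W (go to 10, an L position)
n=14: W (go to 11, an L position)
n=15: W (go to 12, an L position)
n=16: W (go to 12, an L position)
n=17: W (go to 10, an L position)
n=18: W (go to 11, an L position)
n=19: W (go to 12, an L position)
n=20: L (options 17(W), 16(W), 13(W) are all W)
n=21: L (options 18(W), 17(W), 14(W) are all W)
n=22: L (options 19(W), 18(W), 15(W) are all W)
n=23: W (go to 20, an L position)
n=24: W (go to 21, an L position)
n=25: W (go to 22, an L position)
n=26: W (go to 22, an L position)
n=27: W (go to 20, an L position)
n=28: W (go to 21, an L position)
n=29: W (go to 22, an L position)
n=30: L (options 27(W), 26(W), 23(W) are all W)
n=31: L (options 28(W), 27(W), 24(W) are all W)
n=32: L (options 29(W), 28(W), 25(W) are all W)
n=33: W (go to 30, an L position)

33: W, 5: W, 31: L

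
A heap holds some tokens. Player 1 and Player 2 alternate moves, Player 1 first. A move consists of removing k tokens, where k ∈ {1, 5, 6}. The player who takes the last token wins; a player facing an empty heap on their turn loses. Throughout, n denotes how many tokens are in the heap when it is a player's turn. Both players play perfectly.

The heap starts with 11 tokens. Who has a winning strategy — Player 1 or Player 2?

Player 2 wins.

Work bottom-up. With no move the player to move loses. Otherwise the position is W if at least one move leads to an L position for the opponent, and L if every move leads to a W.
n=0: no move → L
n=1: →0(L), so W
n=2: →1(W) only, which is W, so L
n=3: →2(L), so W
n=4: →3(W) only, which is W, so L
n=5: →4(L), so W
n=6: →0(L), so W
n=7: →2(L), so W
n=8: →2(L), so W
n=9: →4(L), so W
n=10: →4(L), so W
n=11: →10(W), 6(W), 5(W) — all W, so L
Every move from 11 reaches a W position, so the mover loses.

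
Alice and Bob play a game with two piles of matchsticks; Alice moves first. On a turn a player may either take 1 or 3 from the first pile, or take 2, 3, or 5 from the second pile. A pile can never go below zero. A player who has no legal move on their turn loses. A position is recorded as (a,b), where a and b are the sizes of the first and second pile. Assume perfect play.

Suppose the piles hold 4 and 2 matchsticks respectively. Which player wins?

Alice wins.

Label each position W (a win for the player to move) or L (a loss). A position with no legal move is L; any other position is W exactly when some move reaches an L, and L when every move reaches a W.
No move ever increases a pile, so every position that can arise here has a ≤ 4 and b ≤ 2; it is enough to label the cells with 0 ≤ a ≤ 4 and 0 ≤ b ≤ 2.
Every move lowers a or b (never raises either), so fill the grid row by row in increasing a, and left to right within a row: each cell's successors are then already labelled.
      b=0  b=1  b=2
a=0:    L    L    W
a=1:    W    W    L
a=2:    L    L    W
a=3:    W    W    L
a=4:    L    L    W
Cells with no legal move (terminal, hence L): (0,0), (0,1).
The remaining L cells, each justified by listing all of its moves:
(1,2): moves to (0,2)(W), (1,0)(W); every one is W ⇒ L
(2,0): the only move is to (1,0)(W), a W ⇒ L
(2,1): the only move is to (1,1)(W), a W ⇒ L
(3,2): moves to (2,2)(W), (0,2)(W), (3,0)(W); every one is W ⇒ L
(4,0): moves to (3,0)(W), (1,0)(W); every one is W ⇒ L
(4,1): moves to (3,1)(W), (1,1)(W); every one is W ⇒ L
Every other cell has at least one move into one of the L cells above, so it is W.
From (4,2) Alice can move to (3,2), reaching an L position.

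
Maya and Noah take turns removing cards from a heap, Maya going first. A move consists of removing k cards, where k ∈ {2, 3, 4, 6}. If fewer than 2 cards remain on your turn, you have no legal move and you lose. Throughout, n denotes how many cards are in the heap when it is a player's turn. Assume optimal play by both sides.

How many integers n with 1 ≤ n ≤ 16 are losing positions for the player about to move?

Build the W/L table. Terminal = L. A non-terminal position is W if it has a move to some L; otherwise it is L.
n=0: no move → L
n=1: no move → L
n=2: reaches L-position 0 → W
n=3: reaches L-position 1 → W
n=4: reaches L-position 1 → W
n=5: reaches L-position 1 → W
n=6: reaches L-position 0 → W
n=7: reaches L-position 1 → W
n=8: only reaches 6(W), 5(W), 4(W), 2(W), all W → L
n=9: only reaches 7(W), 6(W), 5(W), 3(W), all W → L
n=10: reaches L-position 8 → W
n=11: reaches L-position 9 → W
n=12: reaches L-position 9 → W
n=13: reaches L-position 9 → W
n=14: reaches L-position 8 → W
n=15: reaches L-position 9 → W
n=16: only reaches 14(W), 13(W), 12(W), 10(W), all W → L
L entries with 1 ≤ n ≤ 16 (n=0 is outside the asked range and is not counted): n = 1, 8, 9, 16; that makes 4.

4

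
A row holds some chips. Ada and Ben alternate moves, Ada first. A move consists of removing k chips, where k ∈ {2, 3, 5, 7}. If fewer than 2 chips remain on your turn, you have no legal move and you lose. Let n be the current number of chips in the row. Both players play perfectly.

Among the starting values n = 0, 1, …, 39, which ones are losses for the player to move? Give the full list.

0, 1, 9, 10, 18, 19, 27, 28, 36, 37

Use the standard recursion: the mover loses at a terminal position; elsewhere, the mover wins exactly when some move hands the opponent an L position.
n=0: no move → L
n=1: no move → L
n=2: →0(L), so W
n=3: →1(L), so W
n=4: →1(L), so W
n=5: →0(L), so W
n=6: →1(L), so W
n=7: →0(L), so W
n=8: →1(L), so W
n=9: →7(W), 6(W), 4(W), 2(W) — all W, so L
n=10: →8(W), 7(W), 5(W), 3(W) — all W, so L
n=11: →9(L), so W
n=12: →10(L), so W
n=13: →10(L), so W
n=14: →9(L), so W
n=15: →10(L), so W
n=16: →9(L), so W
n=17: →10(L), so W
n=18: →16(W), 15(W), 13(W), 11(W) — all W, so L
n=19: →17(W), 16(W), 14(W), 12(W) — all W, so L
n=20: →18(L), so W
n=21: →19(L), so W
n=22: →19(L), so W
n=23: →18(L), so W
n=24: →19(L), so W
n=25: →18(L), so W
n=26: →19(L), so W
n=27: →25(W), 24(W), 22(W), 20(W) — all W, so L
n=28: →26(W), 25(W), 23(W), 21(W) — all W, so L
n=29: →27(L), so W
n=30: →28(L), so W
n=31: →28(L), so W
n=32: →27(L), so W
n=33: →28(L), so W
n=34: →27(L), so W
n=35: →28(L), so W
n=36: →34(W), 33(W), 31(W), 29(W) — all W, so L
n=37: →35(W), 34(W), 32(W), 30(W) — all W, so L
n=38: →36(L), so W
n=39: →37(L), so W
Reading off the rows marked L gives the requested list; there are 10 such values of n.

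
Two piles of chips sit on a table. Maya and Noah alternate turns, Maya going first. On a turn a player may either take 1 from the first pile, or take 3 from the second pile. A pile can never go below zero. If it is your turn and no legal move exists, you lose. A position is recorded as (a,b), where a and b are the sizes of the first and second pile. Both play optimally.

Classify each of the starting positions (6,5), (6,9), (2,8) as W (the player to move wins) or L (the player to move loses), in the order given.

Work bottom-up. With no move the player to move loses. Otherwise the position is W if at least one move leads to an L position for the opponent, and L if every move leads to a W.
No move ever increases a pile, so every position that can arise here has a ≤ 6 and b ≤ 9; it is enough to label the cells with 0 ≤ a ≤ 6 and 0 ≤ b ≤ 9.
Every move lowers a or b (never raises either), so fill the grid row by row in increasing a, and left to right within a row: each cell's successors are then already labelled.
      b=0  b=1  b=2  b=3  b=4  b=5  b=6  b=7  b=8  b=9
a=0:    L    L    L    W    W    W    L    L    L    W
a=1:    W    W    W    L    L    L    W    W    W    L
a=2:    L    L    L    W    W    W    L    L    L    W
a=3:    W    W    W    L    L    L    W    W    W    L
a=4:    L    L    L    W    W    W    L    L    L    W
a=5:    W    W    W    L    L    L    W    W    W    L
a=6:    L    L    L    W    W    W    L    L    L    W
Cells with no legal move (terminal, hence L): (0,0), (0,1), (0,2).
The remaining L cells, each justified by listing all of its moves:
(0,6): L (sole option (0,3)(W) is W)
(0,7): L (sole option (0,4)(W) is W)
(0,8): L (sole option (0,5)(W) is W)
(1,3): L (options (0,3)(W), (1,0)(W) are all W)
(1,4): L (options (0,4)(W), (1,1)(W) are all W)
(1,5): L (options (0,5)(W), (1,2)(W) are all W)
(1,9): L (options (0,9)(W), (1,6)(W) are all W)
(2,0): L (sole option (1,0)(W) is W)
(2,1): L (sole option (1,1)(W) is W)
(2,2): L (sole option (1,2)(W) is W)
(2,6): L (options (1,6)(W), (2,3)(W) are all W)
(2,7): L (options (1,7)(W), (2,4)(W) are all W)
(2,8): L (options (1,8)(W), (2,5)(W) are all W)
(3,3): L (options (2,3)(W), (3,0)(W) are all W)
(3,4): L (options (2,4)(W), (3,1)(W) are all W)
(3,5): L (options (2,5)(W), (3,2)(W) are all W)
(3,9): L (options (2,9)(W), (3,6)(W) are all W)
(4,0): L (sole option (3,0)(W) is W)
(4,1): L (sole option (3,1)(W) is W)
(4,2): L (sole option (3,2)(W) is W)
(4,6): L (options (3,6)(W), (4,3)(W) are all W)
(4,7): L (options (3,7)(W), (4,4)(W) are all W)
(4,8): L (options (3,8)(W), (4,5)(W) are all W)
(5,3): L (options (4,3)(W), (5,0)(W) are all W)
(5,4): L (options (4,4)(W), (5,1)(W) are all W)
(5,5): L (options (4,5)(W), (5,2)(W) are all W)
(5,9): L (options (4,9)(W), (5,6)(W) are all W)
(6,0): L (sole option (5,0)(W) is W)
(6,1): L (sole option (5,1)(W) is W)
(6,2): L (sole option (5,2)(W) is W)
(6,6): L (options (5,6)(W), (6,3)(W) are all W)
(6,7): L (options (5,7)(W), (6,4)(W) are all W)
(6,8): L (options (5,8)(W), (6,5)(W) are all W)
Every other cell has at least one move into one of the L cells above, so it is W.
(6,5): the move to (5,5) reaches an L cell, so W
(6,9): the move to (5,9) reaches an L cell, so W
(2,8): one of the L cells justified above, so L

(6,5): W, (6,9): W, (2,8): L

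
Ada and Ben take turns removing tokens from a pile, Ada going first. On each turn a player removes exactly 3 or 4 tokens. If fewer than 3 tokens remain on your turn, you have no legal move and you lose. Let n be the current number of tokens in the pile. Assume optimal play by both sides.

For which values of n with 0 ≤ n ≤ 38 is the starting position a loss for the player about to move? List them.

0, 1, 2, 7, 8, 9, 14, 15, 16, 21, 22, 23, 28, 29, 30, 35, 36, 37

Build the W/L table. Terminal = L. A non-terminal position is W if it has a move to some L; otherwise it is L.
n=0: no move → L
n=1: no move → L
n=2: no move → L
n=3: →0(L), so W
n=4: →1(L), so W
n=5: →2(L), so W
n=6: →2(L), so W
n=7: →4(W), 3(W) — all W, so L
n=8: →5(W), 4(W) — all W, so L
n=9: →6(W), 5(W) — all W, so L
n=10: →7(L), so W
n=11: →8(L), so W
n=12: →9(L), so W
n=13: →9(L), so W
n=14: →11(W), 10(W) — all W, so L
n=15: →12(W), 11(W) — all W, so L
n=16: →13(W), 12(W) — all W, so L
n=17: →14(L), so W
n=18: →15(L), so W
n=19: →16(L), so W
n=20: →16(L), so W
n=21: →18(W), 17(W) — all W, so L
n=22: →19(W), 18(W) — all W, so L
n=23: →20(W), 19(W) — all W, so L
n=24: →21(L), so W
n=25: →22(L), so W
n=26: →23(L), so W
n=27: →23(L), so W
n=28: →25(W), 24(W) — all W, so L
n=29: →26(W), 25(W) — all W, so L
n=30: →27(W), 26(W) — all W, so L
n=31: →28(L), so W
n=32: →29(L), so W
n=33: →30(L), so W
n=34: →30(L), so W
n=35: →32(W), 31(W) — all W, so L
n=36: →33(W), 32(W) — all W, so L
n=37: →34(W), 33(W) — all W, so L
n=38: →35(L), so W
The losing starting values of n are exactly the entries labelled L in this table (18 of them).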